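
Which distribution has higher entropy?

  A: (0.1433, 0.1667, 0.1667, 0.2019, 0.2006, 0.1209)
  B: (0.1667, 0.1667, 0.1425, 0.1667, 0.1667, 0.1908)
B

Both distributions are close to uniform, making this a harder comparison.

H(A) = 2.5628 bits
H(B) = 2.5799 bits

The distribution closer to uniform has higher entropy.
Answer: B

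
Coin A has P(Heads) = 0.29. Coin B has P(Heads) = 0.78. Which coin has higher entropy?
A

For binary distributions, entropy is maximized at p=0.5 and decreases as p moves toward 0 or 1.

H(A) = H(0.29) = 0.8687 bits
H(B) = H(0.78) = 0.7602 bits

Distribution A (p=0.29) is closer to uniform (p=0.5), so it has higher entropy.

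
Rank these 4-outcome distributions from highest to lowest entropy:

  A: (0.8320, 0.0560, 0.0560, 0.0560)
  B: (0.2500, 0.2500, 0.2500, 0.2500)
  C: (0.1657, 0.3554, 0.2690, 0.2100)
B > C > A

Key insight: Entropy is maximized by uniform distributions and minimized by concentrated distributions.

- Uniform distributions have maximum entropy log₂(4) = 2.0000 bits
- The more "peaked" or concentrated a distribution, the lower its entropy

Entropies:
  H(A) = 0.9194 bits
  H(B) = 2.0000 bits
  H(C) = 1.9425 bits

Ranking: B > C > A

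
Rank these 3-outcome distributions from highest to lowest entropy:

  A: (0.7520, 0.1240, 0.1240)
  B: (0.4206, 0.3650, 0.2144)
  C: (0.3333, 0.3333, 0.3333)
C > B > A

Key insight: Entropy is maximized by uniform distributions and minimized by concentrated distributions.

- Uniform distributions have maximum entropy log₂(3) = 1.5850 bits
- The more "peaked" or concentrated a distribution, the lower its entropy

Entropies:
  H(A) = 1.0561 bits
  H(B) = 1.5325 bits
  H(C) = 1.5850 bits

Ranking: C > B > A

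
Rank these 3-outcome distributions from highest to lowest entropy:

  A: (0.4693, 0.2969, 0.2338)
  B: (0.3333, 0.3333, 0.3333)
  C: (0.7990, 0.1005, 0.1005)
B > A > C

Key insight: Entropy is maximized by uniform distributions and minimized by concentrated distributions.

- Uniform distributions have maximum entropy log₂(3) = 1.5850 bits
- The more "peaked" or concentrated a distribution, the lower its entropy

Entropies:
  H(A) = 1.5225 bits
  H(B) = 1.5850 bits
  H(C) = 0.9249 bits

Ranking: B > A > C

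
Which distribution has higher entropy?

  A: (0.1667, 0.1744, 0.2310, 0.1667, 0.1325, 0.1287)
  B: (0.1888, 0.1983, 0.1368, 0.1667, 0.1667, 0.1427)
B

Both distributions are close to uniform, making this a harder comparison.

H(A) = 2.5565 bits
H(B) = 2.5721 bits

The distribution closer to uniform has higher entropy.
Answer: B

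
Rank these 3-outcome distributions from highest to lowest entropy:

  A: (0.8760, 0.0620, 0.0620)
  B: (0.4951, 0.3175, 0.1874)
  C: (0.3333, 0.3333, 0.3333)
C > B > A

Key insight: Entropy is maximized by uniform distributions and minimized by concentrated distributions.

- Uniform distributions have maximum entropy log₂(3) = 1.5850 bits
- The more "peaked" or concentrated a distribution, the lower its entropy

Entropies:
  H(A) = 0.6648 bits
  H(B) = 1.4804 bits
  H(C) = 1.5850 bits

Ranking: C > B > A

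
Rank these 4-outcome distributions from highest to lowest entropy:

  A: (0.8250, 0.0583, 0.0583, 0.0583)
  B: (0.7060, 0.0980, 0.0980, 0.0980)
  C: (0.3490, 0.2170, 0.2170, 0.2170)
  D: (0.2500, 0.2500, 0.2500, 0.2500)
D > C > B > A

Key insight: Entropy is maximized by uniform distributions and minimized by concentrated distributions.

Entropies:
  H(A) = 0.9464 bits
  H(B) = 1.3398 bits
  H(C) = 1.9650 bits
  H(D) = 2.0000 bits

Ranking: D > C > B > A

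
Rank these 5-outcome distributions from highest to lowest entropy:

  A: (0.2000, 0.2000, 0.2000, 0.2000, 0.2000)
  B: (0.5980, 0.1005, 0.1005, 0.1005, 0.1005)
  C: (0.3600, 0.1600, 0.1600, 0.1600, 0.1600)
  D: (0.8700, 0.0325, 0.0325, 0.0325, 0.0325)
A > C > B > D

Key insight: Entropy is maximized by uniform distributions and minimized by concentrated distributions.

Entropies:
  H(A) = 2.3219 bits
  H(B) = 1.7761 bits
  H(C) = 2.2227 bits
  H(D) = 0.8174 bits

Ranking: A > C > B > D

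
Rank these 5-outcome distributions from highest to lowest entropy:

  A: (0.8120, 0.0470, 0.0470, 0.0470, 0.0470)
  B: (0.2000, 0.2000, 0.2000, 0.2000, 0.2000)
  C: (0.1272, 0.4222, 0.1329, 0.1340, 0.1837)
B > C > A

Key insight: Entropy is maximized by uniform distributions and minimized by concentrated distributions.

- Uniform distributions have maximum entropy log₂(5) = 2.3219 bits
- The more "peaked" or concentrated a distribution, the lower its entropy

Entropies:
  H(A) = 1.0733 bits
  H(B) = 2.3219 bits
  H(C) = 2.1282 bits

Ranking: B > C > A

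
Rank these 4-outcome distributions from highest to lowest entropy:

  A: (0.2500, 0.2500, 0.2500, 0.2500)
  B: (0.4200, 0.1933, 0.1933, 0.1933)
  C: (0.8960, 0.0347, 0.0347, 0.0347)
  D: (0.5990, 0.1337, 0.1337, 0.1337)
A > B > D > C

Key insight: Entropy is maximized by uniform distributions and minimized by concentrated distributions.

Entropies:
  H(A) = 2.0000 bits
  H(B) = 1.9007 bits
  H(C) = 0.6464 bits
  H(D) = 1.6071 bits

Ranking: A > B > D > C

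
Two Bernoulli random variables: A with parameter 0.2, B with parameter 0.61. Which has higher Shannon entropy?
B

For binary distributions, entropy is maximized at p=0.5 and decreases as p moves toward 0 or 1.

H(A) = H(0.2) = 0.7219 bits
H(B) = H(0.61) = 0.9648 bits

Distribution B (p=0.61) is closer to uniform (p=0.5), so it has higher entropy.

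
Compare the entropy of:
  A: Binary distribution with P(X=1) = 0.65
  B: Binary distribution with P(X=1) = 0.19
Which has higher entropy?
A

For binary distributions, entropy is maximized at p=0.5 and decreases as p moves toward 0 or 1.

H(A) = H(0.65) = 0.9341 bits
H(B) = H(0.19) = 0.7015 bits

Distribution A (p=0.65) is closer to uniform (p=0.5), so it has higher entropy.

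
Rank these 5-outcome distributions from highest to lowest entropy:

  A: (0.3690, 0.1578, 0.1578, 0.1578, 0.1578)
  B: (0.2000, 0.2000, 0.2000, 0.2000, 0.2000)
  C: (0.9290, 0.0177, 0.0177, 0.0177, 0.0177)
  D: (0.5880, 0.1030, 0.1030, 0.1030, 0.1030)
B > A > D > C

Key insight: Entropy is maximized by uniform distributions and minimized by concentrated distributions.

Entropies:
  H(A) = 2.2119 bits
  H(B) = 2.3219 bits
  H(C) = 0.5116 bits
  H(D) = 1.8015 bits

Ranking: B > A > D > C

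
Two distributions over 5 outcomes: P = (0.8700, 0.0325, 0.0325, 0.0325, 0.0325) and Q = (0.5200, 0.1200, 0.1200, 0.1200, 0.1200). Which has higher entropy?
Q

P is highly concentrated on one outcome (87%), making it nearly deterministic. Q spreads its mass more evenly (max 52%). The more spread-out distribution has higher entropy: H(P) ≈ 0.817 bits, H(Q) ≈ 1.959 bits.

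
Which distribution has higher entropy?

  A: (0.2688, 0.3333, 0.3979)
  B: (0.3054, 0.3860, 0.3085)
B

Both distributions are close to uniform, making this a harder comparison.

H(A) = 1.5668 bits
H(B) = 1.5761 bits

The distribution closer to uniform has higher entropy.
Answer: B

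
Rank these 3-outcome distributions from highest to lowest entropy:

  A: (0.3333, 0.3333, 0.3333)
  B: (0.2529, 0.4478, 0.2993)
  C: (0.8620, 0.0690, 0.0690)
A > B > C

Key insight: Entropy is maximized by uniform distributions and minimized by concentrated distributions.

- Uniform distributions have maximum entropy log₂(3) = 1.5850 bits
- The more "peaked" or concentrated a distribution, the lower its entropy

Entropies:
  H(A) = 1.5850 bits
  H(B) = 1.5415 bits
  H(C) = 0.7170 bits

Ranking: A > B > C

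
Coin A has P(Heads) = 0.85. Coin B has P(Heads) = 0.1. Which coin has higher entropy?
A

For binary distributions, entropy is maximized at p=0.5 and decreases as p moves toward 0 or 1.

H(A) = H(0.85) = 0.6098 bits
H(B) = H(0.1) = 0.4690 bits

Distribution A (p=0.85) is closer to uniform (p=0.5), so it has higher entropy.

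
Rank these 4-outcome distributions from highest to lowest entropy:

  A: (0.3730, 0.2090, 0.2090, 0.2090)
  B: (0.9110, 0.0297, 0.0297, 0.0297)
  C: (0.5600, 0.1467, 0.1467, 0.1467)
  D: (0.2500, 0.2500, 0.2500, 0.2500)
D > A > C > B

Key insight: Entropy is maximized by uniform distributions and minimized by concentrated distributions.

Entropies:
  H(A) = 1.9467 bits
  H(B) = 0.5742 bits
  H(C) = 1.6870 bits
  H(D) = 2.0000 bits

Ranking: D > A > C > B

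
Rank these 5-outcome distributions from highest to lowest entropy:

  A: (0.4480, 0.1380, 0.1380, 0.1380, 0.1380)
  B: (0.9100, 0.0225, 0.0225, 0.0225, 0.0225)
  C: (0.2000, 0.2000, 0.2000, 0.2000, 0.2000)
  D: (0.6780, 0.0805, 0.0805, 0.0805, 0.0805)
C > A > D > B

Key insight: Entropy is maximized by uniform distributions and minimized by concentrated distributions.

Entropies:
  H(A) = 2.0962 bits
  H(B) = 0.6165 bits
  H(C) = 2.3219 bits
  H(D) = 1.5505 bits

Ranking: C > A > D > B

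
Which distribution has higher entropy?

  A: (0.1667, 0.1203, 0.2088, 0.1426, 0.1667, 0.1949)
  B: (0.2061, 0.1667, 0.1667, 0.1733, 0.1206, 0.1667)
B

Both distributions are close to uniform, making this a harder comparison.

H(A) = 2.5616 bits
H(B) = 2.5683 bits

The distribution closer to uniform has higher entropy.
Answer: B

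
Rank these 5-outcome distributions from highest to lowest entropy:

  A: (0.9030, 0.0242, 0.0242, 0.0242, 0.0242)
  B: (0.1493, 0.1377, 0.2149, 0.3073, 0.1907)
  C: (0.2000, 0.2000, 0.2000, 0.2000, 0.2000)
C > B > A

Key insight: Entropy is maximized by uniform distributions and minimized by concentrated distributions.

- Uniform distributions have maximum entropy log₂(5) = 2.3219 bits
- The more "peaked" or concentrated a distribution, the lower its entropy

Entropies:
  H(A) = 0.6534 bits
  H(B) = 2.2593 bits
  H(C) = 2.3219 bits

Ranking: C > B > A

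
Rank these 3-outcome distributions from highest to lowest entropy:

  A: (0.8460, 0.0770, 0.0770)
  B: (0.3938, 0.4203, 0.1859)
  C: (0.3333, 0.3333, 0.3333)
C > B > A

Key insight: Entropy is maximized by uniform distributions and minimized by concentrated distributions.

- Uniform distributions have maximum entropy log₂(3) = 1.5850 bits
- The more "peaked" or concentrated a distribution, the lower its entropy

Entropies:
  H(A) = 0.7738 bits
  H(B) = 1.5062 bits
  H(C) = 1.5850 bits

Ranking: C > B > A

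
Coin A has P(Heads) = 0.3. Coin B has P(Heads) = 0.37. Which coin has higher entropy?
B

For binary distributions, entropy is maximized at p=0.5 and decreases as p moves toward 0 or 1.

H(A) = H(0.3) = 0.8813 bits
H(B) = H(0.37) = 0.9507 bits

Distribution B (p=0.37) is closer to uniform (p=0.5), so it has higher entropy.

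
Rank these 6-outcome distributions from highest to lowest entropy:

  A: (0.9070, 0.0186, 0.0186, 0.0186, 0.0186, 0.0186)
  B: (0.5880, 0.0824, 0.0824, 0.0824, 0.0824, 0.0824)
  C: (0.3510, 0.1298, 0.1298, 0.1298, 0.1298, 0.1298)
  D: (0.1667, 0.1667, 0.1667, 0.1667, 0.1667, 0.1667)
D > C > B > A

Key insight: Entropy is maximized by uniform distributions and minimized by concentrated distributions.

Entropies:
  H(A) = 0.6623 bits
  H(B) = 1.9342 bits
  H(C) = 2.4419 bits
  H(D) = 2.5850 bits

Ranking: D > C > B > A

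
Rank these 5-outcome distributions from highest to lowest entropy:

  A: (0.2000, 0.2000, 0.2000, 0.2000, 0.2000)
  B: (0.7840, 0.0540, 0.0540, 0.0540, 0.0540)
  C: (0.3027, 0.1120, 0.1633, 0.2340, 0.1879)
A > C > B

Key insight: Entropy is maximized by uniform distributions and minimized by concentrated distributions.

- Uniform distributions have maximum entropy log₂(5) = 2.3219 bits
- The more "peaked" or concentrated a distribution, the lower its entropy

Entropies:
  H(A) = 2.3219 bits
  H(B) = 1.1848 bits
  H(C) = 2.2462 bits

Ranking: A > C > B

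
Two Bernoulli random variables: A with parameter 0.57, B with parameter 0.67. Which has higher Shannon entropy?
A

For binary distributions, entropy is maximized at p=0.5 and decreases as p moves toward 0 or 1.

H(A) = H(0.57) = 0.9858 bits
H(B) = H(0.67) = 0.9149 bits

Distribution A (p=0.57) is closer to uniform (p=0.5), so it has higher entropy.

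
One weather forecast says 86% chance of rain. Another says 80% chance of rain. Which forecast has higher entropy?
80% forecast

Treat each forecast as a Bernoulli distribution. Binary entropy is maximized at p=0.5 and falls off symmetrically toward 0 or 1. The 80% forecast is closer to 50%, so it is more uncertain. H(86%) ≈ 0.584 bits, H(80%) ≈ 0.722 bits.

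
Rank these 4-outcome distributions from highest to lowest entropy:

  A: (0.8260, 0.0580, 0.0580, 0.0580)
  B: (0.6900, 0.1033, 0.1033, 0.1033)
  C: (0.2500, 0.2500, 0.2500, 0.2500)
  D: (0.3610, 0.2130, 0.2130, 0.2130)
C > D > B > A

Key insight: Entropy is maximized by uniform distributions and minimized by concentrated distributions.

Entropies:
  H(A) = 0.9426 bits
  H(B) = 1.3845 bits
  H(C) = 2.0000 bits
  H(D) = 1.9563 bits

Ranking: C > D > B > A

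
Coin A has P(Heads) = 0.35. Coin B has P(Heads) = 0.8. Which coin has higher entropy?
A

For binary distributions, entropy is maximized at p=0.5 and decreases as p moves toward 0 or 1.

H(A) = H(0.35) = 0.9341 bits
H(B) = H(0.8) = 0.7219 bits

Distribution A (p=0.35) is closer to uniform (p=0.5), so it has higher entropy.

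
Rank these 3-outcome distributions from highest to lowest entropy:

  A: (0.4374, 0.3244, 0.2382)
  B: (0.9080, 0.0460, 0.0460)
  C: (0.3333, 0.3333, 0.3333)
C > A > B

Key insight: Entropy is maximized by uniform distributions and minimized by concentrated distributions.

- Uniform distributions have maximum entropy log₂(3) = 1.5850 bits
- The more "peaked" or concentrated a distribution, the lower its entropy

Entropies:
  H(A) = 1.5417 bits
  H(B) = 0.5351 bits
  H(C) = 1.5850 bits

Ranking: C > A > B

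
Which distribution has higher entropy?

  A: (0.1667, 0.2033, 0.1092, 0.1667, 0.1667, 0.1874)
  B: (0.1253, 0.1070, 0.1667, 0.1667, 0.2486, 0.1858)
A

Both distributions are close to uniform, making this a harder comparison.

H(A) = 2.5615 bits
H(B) = 2.5324 bits

The distribution closer to uniform has higher entropy.
Answer: A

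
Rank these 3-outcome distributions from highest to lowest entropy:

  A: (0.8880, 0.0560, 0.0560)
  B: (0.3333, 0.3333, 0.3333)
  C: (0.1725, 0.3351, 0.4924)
B > C > A

Key insight: Entropy is maximized by uniform distributions and minimized by concentrated distributions.

- Uniform distributions have maximum entropy log₂(3) = 1.5850 bits
- The more "peaked" or concentrated a distribution, the lower its entropy

Entropies:
  H(A) = 0.6179 bits
  H(B) = 1.5850 bits
  H(C) = 1.4692 bits

Ranking: B > C > A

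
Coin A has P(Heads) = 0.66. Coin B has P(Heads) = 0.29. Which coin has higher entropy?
A

For binary distributions, entropy is maximized at p=0.5 and decreases as p moves toward 0 or 1.

H(A) = H(0.66) = 0.9248 bits
H(B) = H(0.29) = 0.8687 bits

Distribution A (p=0.66) is closer to uniform (p=0.5), so it has higher entropy.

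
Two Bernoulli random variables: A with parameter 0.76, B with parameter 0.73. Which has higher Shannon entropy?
B

For binary distributions, entropy is maximized at p=0.5 and decreases as p moves toward 0 or 1.

H(A) = H(0.76) = 0.7950 bits
H(B) = H(0.73) = 0.8415 bits

Distribution B (p=0.73) is closer to uniform (p=0.5), so it has higher entropy.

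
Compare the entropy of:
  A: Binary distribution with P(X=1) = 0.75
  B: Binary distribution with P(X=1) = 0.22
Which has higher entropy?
A

For binary distributions, entropy is maximized at p=0.5 and decreases as p moves toward 0 or 1.

H(A) = H(0.75) = 0.8113 bits
H(B) = H(0.22) = 0.7602 bits

Distribution A (p=0.75) is closer to uniform (p=0.5), so it has higher entropy.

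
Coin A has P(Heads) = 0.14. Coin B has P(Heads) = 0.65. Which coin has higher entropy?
B

For binary distributions, entropy is maximized at p=0.5 and decreases as p moves toward 0 or 1.

H(A) = H(0.14) = 0.5842 bits
H(B) = H(0.65) = 0.9341 bits

Distribution B (p=0.65) is closer to uniform (p=0.5), so it has higher entropy.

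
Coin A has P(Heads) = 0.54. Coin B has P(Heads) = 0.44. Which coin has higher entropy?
A

For binary distributions, entropy is maximized at p=0.5 and decreases as p moves toward 0 or 1.

H(A) = H(0.54) = 0.9954 bits
H(B) = H(0.44) = 0.9896 bits

Distribution A (p=0.54) is closer to uniform (p=0.5), so it has higher entropy.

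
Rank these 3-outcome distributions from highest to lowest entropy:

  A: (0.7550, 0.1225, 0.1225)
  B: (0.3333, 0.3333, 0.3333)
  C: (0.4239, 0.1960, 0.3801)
B > C > A

Key insight: Entropy is maximized by uniform distributions and minimized by concentrated distributions.

- Uniform distributions have maximum entropy log₂(3) = 1.5850 bits
- The more "peaked" or concentrated a distribution, the lower its entropy

Entropies:
  H(A) = 1.0483 bits
  H(B) = 1.5850 bits
  H(C) = 1.5161 bits

Ranking: B > C > A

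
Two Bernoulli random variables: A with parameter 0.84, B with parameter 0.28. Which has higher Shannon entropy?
B

For binary distributions, entropy is maximized at p=0.5 and decreases as p moves toward 0 or 1.

H(A) = H(0.84) = 0.6343 bits
H(B) = H(0.28) = 0.8555 bits

Distribution B (p=0.28) is closer to uniform (p=0.5), so it has higher entropy.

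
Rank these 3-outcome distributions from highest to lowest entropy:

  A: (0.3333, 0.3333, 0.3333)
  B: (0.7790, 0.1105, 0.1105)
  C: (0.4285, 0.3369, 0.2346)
A > C > B

Key insight: Entropy is maximized by uniform distributions and minimized by concentrated distributions.

- Uniform distributions have maximum entropy log₂(3) = 1.5850 bits
- The more "peaked" or concentrated a distribution, the lower its entropy

Entropies:
  H(A) = 1.5850 bits
  H(B) = 0.9830 bits
  H(C) = 1.5434 bits

Ranking: A > C > B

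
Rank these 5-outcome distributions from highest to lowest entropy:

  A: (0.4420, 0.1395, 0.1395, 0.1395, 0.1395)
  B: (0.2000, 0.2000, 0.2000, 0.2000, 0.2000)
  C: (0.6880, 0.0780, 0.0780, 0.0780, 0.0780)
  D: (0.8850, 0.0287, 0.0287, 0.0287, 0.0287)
B > A > C > D

Key insight: Entropy is maximized by uniform distributions and minimized by concentrated distributions.

Entropies:
  H(A) = 2.1063 bits
  H(B) = 2.3219 bits
  H(C) = 1.5195 bits
  H(D) = 0.7448 bits

Ranking: B > A > C > D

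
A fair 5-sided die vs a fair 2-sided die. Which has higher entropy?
5-sided die

Both are uniform distributions; for uniform over n outcomes, H = log₂(n). H(5-sided) = log₂(5) = 2.322 bits and H(2-sided) = log₂(2) = 1.000 bits. More outcomes in a uniform distribution means higher entropy.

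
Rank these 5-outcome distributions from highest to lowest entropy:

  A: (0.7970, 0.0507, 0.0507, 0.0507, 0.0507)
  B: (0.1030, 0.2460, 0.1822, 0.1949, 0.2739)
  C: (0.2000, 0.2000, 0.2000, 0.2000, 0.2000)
C > B > A

Key insight: Entropy is maximized by uniform distributions and minimized by concentrated distributions.

- Uniform distributions have maximum entropy log₂(5) = 2.3219 bits
- The more "peaked" or concentrated a distribution, the lower its entropy

Entropies:
  H(A) = 1.1339 bits
  H(B) = 2.2545 bits
  H(C) = 2.3219 bits

Ranking: C > B > A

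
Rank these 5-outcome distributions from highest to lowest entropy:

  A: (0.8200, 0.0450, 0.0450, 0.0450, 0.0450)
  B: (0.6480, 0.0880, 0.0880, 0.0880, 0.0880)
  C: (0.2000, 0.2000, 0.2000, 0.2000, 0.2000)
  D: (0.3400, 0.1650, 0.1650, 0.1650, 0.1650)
C > D > B > A

Key insight: Entropy is maximized by uniform distributions and minimized by concentrated distributions.

Entropies:
  H(A) = 1.0401 bits
  H(B) = 1.6398 bits
  H(C) = 2.3219 bits
  H(D) = 2.2448 bits

Ranking: C > D > B > A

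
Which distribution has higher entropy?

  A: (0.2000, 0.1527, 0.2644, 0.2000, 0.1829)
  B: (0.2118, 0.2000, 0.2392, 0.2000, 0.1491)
B

Both distributions are close to uniform, making this a harder comparison.

H(A) = 2.2985 bits
H(B) = 2.3060 bits

The distribution closer to uniform has higher entropy.
Answer: B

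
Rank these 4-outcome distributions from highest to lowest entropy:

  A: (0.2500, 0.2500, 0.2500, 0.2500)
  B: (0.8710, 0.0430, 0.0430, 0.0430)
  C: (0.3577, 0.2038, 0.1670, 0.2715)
A > C > B

Key insight: Entropy is maximized by uniform distributions and minimized by concentrated distributions.

- Uniform distributions have maximum entropy log₂(4) = 2.0000 bits
- The more "peaked" or concentrated a distribution, the lower its entropy

Entropies:
  H(A) = 2.0000 bits
  H(B) = 0.7591 bits
  H(C) = 1.9401 bits

Ranking: A > C > B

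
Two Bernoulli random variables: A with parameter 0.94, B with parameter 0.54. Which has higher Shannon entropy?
B

For binary distributions, entropy is maximized at p=0.5 and decreases as p moves toward 0 or 1.

H(A) = H(0.94) = 0.3274 bits
H(B) = H(0.54) = 0.9954 bits

Distribution B (p=0.54) is closer to uniform (p=0.5), so it has higher entropy.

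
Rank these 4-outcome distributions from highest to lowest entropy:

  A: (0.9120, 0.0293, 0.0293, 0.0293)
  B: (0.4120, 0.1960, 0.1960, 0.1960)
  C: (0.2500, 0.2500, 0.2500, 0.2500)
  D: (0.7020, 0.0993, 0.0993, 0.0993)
C > B > D > A

Key insight: Entropy is maximized by uniform distributions and minimized by concentrated distributions.

Entropies:
  H(A) = 0.5692 bits
  H(B) = 1.9095 bits
  H(C) = 2.0000 bits
  H(D) = 1.3512 bits

Ranking: C > B > D > A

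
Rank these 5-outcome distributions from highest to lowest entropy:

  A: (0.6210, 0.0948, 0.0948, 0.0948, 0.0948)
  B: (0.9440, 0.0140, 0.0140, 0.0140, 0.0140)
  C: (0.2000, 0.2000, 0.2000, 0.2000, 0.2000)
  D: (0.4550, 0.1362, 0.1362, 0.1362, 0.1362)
C > D > A > B

Key insight: Entropy is maximized by uniform distributions and minimized by concentrated distributions.

Entropies:
  H(A) = 1.7153 bits
  H(B) = 0.4234 bits
  H(C) = 2.3219 bits
  H(D) = 2.0841 bits

Ranking: C > D > A > B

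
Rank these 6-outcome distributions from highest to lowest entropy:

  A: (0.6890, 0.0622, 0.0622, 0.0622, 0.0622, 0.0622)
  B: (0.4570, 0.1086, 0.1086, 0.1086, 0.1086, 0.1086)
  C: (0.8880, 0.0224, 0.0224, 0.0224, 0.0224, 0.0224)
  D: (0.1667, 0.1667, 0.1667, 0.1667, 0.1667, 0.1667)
D > B > A > C

Key insight: Entropy is maximized by uniform distributions and minimized by concentrated distributions.

Entropies:
  H(A) = 1.6164 bits
  H(B) = 2.2555 bits
  H(C) = 0.7660 bits
  H(D) = 2.5850 bits

Ranking: D > B > A > C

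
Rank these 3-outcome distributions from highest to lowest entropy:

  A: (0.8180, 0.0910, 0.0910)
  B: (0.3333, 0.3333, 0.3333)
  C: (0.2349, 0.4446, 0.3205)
B > C > A

Key insight: Entropy is maximized by uniform distributions and minimized by concentrated distributions.

- Uniform distributions have maximum entropy log₂(3) = 1.5850 bits
- The more "peaked" or concentrated a distribution, the lower its entropy

Entropies:
  H(A) = 0.8664 bits
  H(B) = 1.5850 bits
  H(C) = 1.5370 bits

Ranking: B > C > A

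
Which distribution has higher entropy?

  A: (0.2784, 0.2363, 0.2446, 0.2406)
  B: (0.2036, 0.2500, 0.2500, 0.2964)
A

Both distributions are close to uniform, making this a harder comparison.

H(A) = 1.9969 bits
H(B) = 1.9875 bits

The distribution closer to uniform has higher entropy.
Answer: A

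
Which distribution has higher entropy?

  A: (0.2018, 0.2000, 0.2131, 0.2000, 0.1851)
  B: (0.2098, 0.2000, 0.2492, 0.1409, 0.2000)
A

Both distributions are close to uniform, making this a harder comparison.

H(A) = 2.3205 bits
H(B) = 2.2994 bits

The distribution closer to uniform has higher entropy.
Answer: A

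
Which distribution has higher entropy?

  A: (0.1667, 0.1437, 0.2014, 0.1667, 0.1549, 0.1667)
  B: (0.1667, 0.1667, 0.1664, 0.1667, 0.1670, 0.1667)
B

Both distributions are close to uniform, making this a harder comparison.

H(A) = 2.5771 bits
H(B) = 2.5850 bits

The distribution closer to uniform has higher entropy.
Answer: B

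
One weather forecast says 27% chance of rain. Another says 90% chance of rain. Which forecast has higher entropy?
27% forecast

Treat each forecast as a Bernoulli distribution. Binary entropy is maximized at p=0.5 and falls off symmetrically toward 0 or 1. The 27% forecast is closer to 50%, so it is more uncertain. H(27%) ≈ 0.841 bits, H(90%) ≈ 0.469 bits.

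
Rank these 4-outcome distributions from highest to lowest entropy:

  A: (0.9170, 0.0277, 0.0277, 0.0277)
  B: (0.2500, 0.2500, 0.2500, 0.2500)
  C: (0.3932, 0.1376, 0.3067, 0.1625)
B > C > A

Key insight: Entropy is maximized by uniform distributions and minimized by concentrated distributions.

- Uniform distributions have maximum entropy log₂(4) = 2.0000 bits
- The more "peaked" or concentrated a distribution, the lower its entropy

Entropies:
  H(A) = 0.5442 bits
  H(B) = 2.0000 bits
  H(C) = 1.8722 bits

Ranking: B > C > A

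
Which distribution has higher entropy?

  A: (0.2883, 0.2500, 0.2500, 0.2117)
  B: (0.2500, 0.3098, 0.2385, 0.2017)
A

Both distributions are close to uniform, making this a harder comparison.

H(A) = 1.9915 bits
H(B) = 1.9828 bits

The distribution closer to uniform has higher entropy.
Answer: A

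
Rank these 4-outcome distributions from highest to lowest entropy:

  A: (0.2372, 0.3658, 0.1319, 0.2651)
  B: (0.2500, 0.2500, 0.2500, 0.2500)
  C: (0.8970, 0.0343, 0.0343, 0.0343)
B > A > C

Key insight: Entropy is maximized by uniform distributions and minimized by concentrated distributions.

- Uniform distributions have maximum entropy log₂(4) = 2.0000 bits
- The more "peaked" or concentrated a distribution, the lower its entropy

Entropies:
  H(A) = 1.9163 bits
  H(B) = 2.0000 bits
  H(C) = 0.6417 bits

Ranking: B > A > C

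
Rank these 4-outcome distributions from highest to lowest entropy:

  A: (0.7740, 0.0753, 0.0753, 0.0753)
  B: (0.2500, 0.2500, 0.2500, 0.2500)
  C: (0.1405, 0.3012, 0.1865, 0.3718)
B > C > A

Key insight: Entropy is maximized by uniform distributions and minimized by concentrated distributions.

- Uniform distributions have maximum entropy log₂(4) = 2.0000 bits
- The more "peaked" or concentrated a distribution, the lower its entropy

Entropies:
  H(A) = 1.1292 bits
  H(B) = 2.0000 bits
  H(C) = 1.9018 bits

Ranking: B > C > A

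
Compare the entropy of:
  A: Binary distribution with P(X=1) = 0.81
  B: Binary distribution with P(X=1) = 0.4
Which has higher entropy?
B

For binary distributions, entropy is maximized at p=0.5 and decreases as p moves toward 0 or 1.

H(A) = H(0.81) = 0.7015 bits
H(B) = H(0.4) = 0.9710 bits

Distribution B (p=0.4) is closer to uniform (p=0.5), so it has higher entropy.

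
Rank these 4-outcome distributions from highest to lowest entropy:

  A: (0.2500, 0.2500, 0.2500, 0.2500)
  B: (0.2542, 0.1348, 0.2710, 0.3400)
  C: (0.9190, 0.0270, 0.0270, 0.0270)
A > B > C

Key insight: Entropy is maximized by uniform distributions and minimized by concentrated distributions.

- Uniform distributions have maximum entropy log₂(4) = 2.0000 bits
- The more "peaked" or concentrated a distribution, the lower its entropy

Entropies:
  H(A) = 2.0000 bits
  H(B) = 1.9317 bits
  H(C) = 0.5341 bits

Ranking: A > B > C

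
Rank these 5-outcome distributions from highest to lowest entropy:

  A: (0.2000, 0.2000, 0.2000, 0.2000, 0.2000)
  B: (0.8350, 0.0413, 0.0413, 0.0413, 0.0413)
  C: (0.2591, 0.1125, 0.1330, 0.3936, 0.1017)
A > C > B

Key insight: Entropy is maximized by uniform distributions and minimized by concentrated distributions.

- Uniform distributions have maximum entropy log₂(5) = 2.3219 bits
- The more "peaked" or concentrated a distribution, the lower its entropy

Entropies:
  H(A) = 2.3219 bits
  H(B) = 0.9761 bits
  H(C) = 2.1115 bits

Ranking: A > C > B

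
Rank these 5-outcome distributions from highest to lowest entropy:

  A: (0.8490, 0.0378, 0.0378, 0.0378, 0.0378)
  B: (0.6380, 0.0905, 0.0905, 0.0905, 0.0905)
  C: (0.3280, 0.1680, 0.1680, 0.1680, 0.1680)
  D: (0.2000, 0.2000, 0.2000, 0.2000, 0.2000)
D > C > B > A

Key insight: Entropy is maximized by uniform distributions and minimized by concentrated distributions.

Entropies:
  H(A) = 0.9143 bits
  H(B) = 1.6683 bits
  H(C) = 2.2569 bits
  H(D) = 2.3219 bits

Ranking: D > C > B > A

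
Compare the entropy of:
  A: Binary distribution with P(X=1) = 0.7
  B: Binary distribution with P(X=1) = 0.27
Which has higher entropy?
A

For binary distributions, entropy is maximized at p=0.5 and decreases as p moves toward 0 or 1.

H(A) = H(0.7) = 0.8813 bits
H(B) = H(0.27) = 0.8415 bits

Distribution A (p=0.7) is closer to uniform (p=0.5), so it has higher entropy.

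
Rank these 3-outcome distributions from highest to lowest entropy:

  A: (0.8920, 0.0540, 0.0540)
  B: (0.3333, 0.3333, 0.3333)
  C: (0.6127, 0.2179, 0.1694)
B > C > A

Key insight: Entropy is maximized by uniform distributions and minimized by concentrated distributions.

- Uniform distributions have maximum entropy log₂(3) = 1.5850 bits
- The more "peaked" or concentrated a distribution, the lower its entropy

Entropies:
  H(A) = 0.6019 bits
  H(B) = 1.5850 bits
  H(C) = 1.3459 bits

Ranking: B > C > A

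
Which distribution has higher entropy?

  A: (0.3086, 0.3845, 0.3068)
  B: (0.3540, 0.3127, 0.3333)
B

Both distributions are close to uniform, making this a harder comparison.

H(A) = 1.5766 bits
H(B) = 1.5831 bits

The distribution closer to uniform has higher entropy.
Answer: B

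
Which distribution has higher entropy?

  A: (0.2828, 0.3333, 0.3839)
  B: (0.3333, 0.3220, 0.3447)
B

Both distributions are close to uniform, making this a harder comparison.

H(A) = 1.5738 bits
H(B) = 1.5844 bits

The distribution closer to uniform has higher entropy.
Answer: B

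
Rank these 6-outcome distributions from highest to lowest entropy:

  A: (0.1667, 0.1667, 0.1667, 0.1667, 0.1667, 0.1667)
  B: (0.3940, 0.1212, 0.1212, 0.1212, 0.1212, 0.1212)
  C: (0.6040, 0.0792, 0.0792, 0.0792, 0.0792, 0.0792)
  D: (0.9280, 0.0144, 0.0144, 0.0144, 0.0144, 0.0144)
A > B > C > D

Key insight: Entropy is maximized by uniform distributions and minimized by concentrated distributions.

Entropies:
  H(A) = 2.5850 bits
  H(B) = 2.3744 bits
  H(C) = 1.8880 bits
  H(D) = 0.5405 bits

Ranking: A > B > C > D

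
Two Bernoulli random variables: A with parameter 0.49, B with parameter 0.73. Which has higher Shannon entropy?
A

For binary distributions, entropy is maximized at p=0.5 and decreases as p moves toward 0 or 1.

H(A) = H(0.49) = 0.9997 bits
H(B) = H(0.73) = 0.8415 bits

Distribution A (p=0.49) is closer to uniform (p=0.5), so it has higher entropy.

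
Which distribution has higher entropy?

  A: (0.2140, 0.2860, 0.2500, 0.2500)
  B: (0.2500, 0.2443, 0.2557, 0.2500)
B

Both distributions are close to uniform, making this a harder comparison.

H(A) = 1.9925 bits
H(B) = 1.9998 bits

The distribution closer to uniform has higher entropy.
Answer: B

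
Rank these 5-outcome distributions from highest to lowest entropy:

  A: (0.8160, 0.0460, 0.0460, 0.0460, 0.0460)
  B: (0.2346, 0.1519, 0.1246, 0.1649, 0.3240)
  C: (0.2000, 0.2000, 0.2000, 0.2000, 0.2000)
C > B > A

Key insight: Entropy is maximized by uniform distributions and minimized by concentrated distributions.

- Uniform distributions have maximum entropy log₂(5) = 2.3219 bits
- The more "peaked" or concentrated a distribution, the lower its entropy

Entropies:
  H(A) = 1.0567 bits
  H(B) = 2.2336 bits
  H(C) = 2.3219 bits

Ranking: C > B > A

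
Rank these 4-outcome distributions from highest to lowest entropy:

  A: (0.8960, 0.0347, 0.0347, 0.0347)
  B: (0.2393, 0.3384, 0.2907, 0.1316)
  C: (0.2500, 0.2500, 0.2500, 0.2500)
C > B > A

Key insight: Entropy is maximized by uniform distributions and minimized by concentrated distributions.

- Uniform distributions have maximum entropy log₂(4) = 2.0000 bits
- The more "peaked" or concentrated a distribution, the lower its entropy

Entropies:
  H(A) = 0.6464 bits
  H(B) = 1.9259 bits
  H(C) = 2.0000 bits

Ranking: C > B > A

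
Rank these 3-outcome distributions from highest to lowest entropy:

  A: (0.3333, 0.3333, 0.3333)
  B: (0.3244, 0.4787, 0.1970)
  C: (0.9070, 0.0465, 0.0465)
A > B > C

Key insight: Entropy is maximized by uniform distributions and minimized by concentrated distributions.

- Uniform distributions have maximum entropy log₂(3) = 1.5850 bits
- The more "peaked" or concentrated a distribution, the lower its entropy

Entropies:
  H(A) = 1.5850 bits
  H(B) = 1.4973 bits
  H(C) = 0.5394 bits

Ranking: A > B > C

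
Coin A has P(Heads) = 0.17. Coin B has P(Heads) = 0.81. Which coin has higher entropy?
B

For binary distributions, entropy is maximized at p=0.5 and decreases as p moves toward 0 or 1.

H(A) = H(0.17) = 0.6577 bits
H(B) = H(0.81) = 0.7015 bits

Distribution B (p=0.81) is closer to uniform (p=0.5), so it has higher entropy.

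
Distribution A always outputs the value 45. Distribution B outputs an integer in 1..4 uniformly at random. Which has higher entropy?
B

A is deterministic, so H(A) = 0. B is uniform over 4 outcomes, so H(B) = log₂(4) = 2.000 bits. Any distribution with genuine randomness has higher entropy than a deterministic one.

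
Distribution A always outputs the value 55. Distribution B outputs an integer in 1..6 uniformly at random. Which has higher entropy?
B

A is deterministic, so H(A) = 0. B is uniform over 6 outcomes, so H(B) = log₂(6) = 2.585 bits. Any distribution with genuine randomness has higher entropy than a deterministic one.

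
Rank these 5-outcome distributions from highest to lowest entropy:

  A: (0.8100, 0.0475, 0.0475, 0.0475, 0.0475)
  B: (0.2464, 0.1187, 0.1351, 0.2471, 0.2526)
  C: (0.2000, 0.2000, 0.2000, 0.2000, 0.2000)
C > B > A

Key insight: Entropy is maximized by uniform distributions and minimized by concentrated distributions.

- Uniform distributions have maximum entropy log₂(5) = 2.3219 bits
- The more "peaked" or concentrated a distribution, the lower its entropy

Entropies:
  H(A) = 1.0815 bits
  H(B) = 2.2529 bits
  H(C) = 2.3219 bits

Ranking: C > B > A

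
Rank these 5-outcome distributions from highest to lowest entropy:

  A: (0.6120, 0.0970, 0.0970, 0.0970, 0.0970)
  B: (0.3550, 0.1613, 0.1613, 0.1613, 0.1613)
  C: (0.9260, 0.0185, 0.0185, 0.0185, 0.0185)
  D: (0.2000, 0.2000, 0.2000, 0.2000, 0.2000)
D > B > A > C

Key insight: Entropy is maximized by uniform distributions and minimized by concentrated distributions.

Entropies:
  H(A) = 1.7395 bits
  H(B) = 2.2285 bits
  H(C) = 0.5287 bits
  H(D) = 2.3219 bits

Ranking: D > B > A > C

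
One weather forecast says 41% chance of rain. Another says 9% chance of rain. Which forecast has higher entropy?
41% forecast

Treat each forecast as a Bernoulli distribution. Binary entropy is maximized at p=0.5 and falls off symmetrically toward 0 or 1. The 41% forecast is closer to 50%, so it is more uncertain. H(41%) ≈ 0.977 bits, H(9%) ≈ 0.436 bits.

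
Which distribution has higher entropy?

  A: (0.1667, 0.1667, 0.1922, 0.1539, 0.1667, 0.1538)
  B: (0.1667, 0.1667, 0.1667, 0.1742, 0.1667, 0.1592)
B

Both distributions are close to uniform, making this a harder comparison.

H(A) = 2.5808 bits
H(B) = 2.5845 bits

The distribution closer to uniform has higher entropy.
Answer: B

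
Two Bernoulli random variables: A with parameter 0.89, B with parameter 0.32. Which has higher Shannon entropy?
B

For binary distributions, entropy is maximized at p=0.5 and decreases as p moves toward 0 or 1.

H(A) = H(0.89) = 0.4999 bits
H(B) = H(0.32) = 0.9044 bits

Distribution B (p=0.32) is closer to uniform (p=0.5), so it has higher entropy.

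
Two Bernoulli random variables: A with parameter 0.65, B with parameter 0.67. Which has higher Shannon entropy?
A

For binary distributions, entropy is maximized at p=0.5 and decreases as p moves toward 0 or 1.

H(A) = H(0.65) = 0.9341 bits
H(B) = H(0.67) = 0.9149 bits

Distribution A (p=0.65) is closer to uniform (p=0.5), so it has higher entropy.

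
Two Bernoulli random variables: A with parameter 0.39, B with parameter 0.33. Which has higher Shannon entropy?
A

For binary distributions, entropy is maximized at p=0.5 and decreases as p moves toward 0 or 1.

H(A) = H(0.39) = 0.9648 bits
H(B) = H(0.33) = 0.9149 bits

Distribution A (p=0.39) is closer to uniform (p=0.5), so it has higher entropy.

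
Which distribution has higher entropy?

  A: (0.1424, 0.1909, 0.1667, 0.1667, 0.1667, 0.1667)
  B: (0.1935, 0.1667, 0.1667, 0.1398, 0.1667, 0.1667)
A

Both distributions are close to uniform, making this a harder comparison.

H(A) = 2.5798 bits
H(B) = 2.5787 bits

The distribution closer to uniform has higher entropy.
Answer: A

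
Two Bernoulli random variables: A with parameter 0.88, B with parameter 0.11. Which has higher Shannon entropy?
A

For binary distributions, entropy is maximized at p=0.5 and decreases as p moves toward 0 or 1.

H(A) = H(0.88) = 0.5294 bits
H(B) = H(0.11) = 0.4999 bits

Distribution A (p=0.88) is closer to uniform (p=0.5), so it has higher entropy.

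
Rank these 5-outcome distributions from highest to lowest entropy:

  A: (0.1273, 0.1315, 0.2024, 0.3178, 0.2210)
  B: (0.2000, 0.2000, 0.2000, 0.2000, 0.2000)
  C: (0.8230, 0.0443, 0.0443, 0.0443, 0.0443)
B > A > C

Key insight: Entropy is maximized by uniform distributions and minimized by concentrated distributions.

- Uniform distributions have maximum entropy log₂(5) = 2.3219 bits
- The more "peaked" or concentrated a distribution, the lower its entropy

Entropies:
  H(A) = 2.2368 bits
  H(B) = 2.3219 bits
  H(C) = 1.0275 bits

Ranking: B > A > C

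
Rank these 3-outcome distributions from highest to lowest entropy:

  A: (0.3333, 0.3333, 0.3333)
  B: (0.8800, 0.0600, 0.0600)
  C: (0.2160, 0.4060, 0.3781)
A > C > B

Key insight: Entropy is maximized by uniform distributions and minimized by concentrated distributions.

- Uniform distributions have maximum entropy log₂(3) = 1.5850 bits
- The more "peaked" or concentrated a distribution, the lower its entropy

Entropies:
  H(A) = 1.5850 bits
  H(B) = 0.6494 bits
  H(C) = 1.5360 bits

Ranking: A > C > B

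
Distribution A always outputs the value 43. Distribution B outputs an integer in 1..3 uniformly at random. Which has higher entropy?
B

A is deterministic, so H(A) = 0. B is uniform over 3 outcomes, so H(B) = log₂(3) = 1.585 bits. Any distribution with genuine randomness has higher entropy than a deterministic one.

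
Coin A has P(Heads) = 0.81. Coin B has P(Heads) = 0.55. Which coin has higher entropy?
B

For binary distributions, entropy is maximized at p=0.5 and decreases as p moves toward 0 or 1.

H(A) = H(0.81) = 0.7015 bits
H(B) = H(0.55) = 0.9928 bits

Distribution B (p=0.55) is closer to uniform (p=0.5), so it has higher entropy.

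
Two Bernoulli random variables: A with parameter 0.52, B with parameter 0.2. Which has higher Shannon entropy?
A

For binary distributions, entropy is maximized at p=0.5 and decreases as p moves toward 0 or 1.

H(A) = H(0.52) = 0.9988 bits
H(B) = H(0.2) = 0.7219 bits

Distribution A (p=0.52) is closer to uniform (p=0.5), so it has higher entropy.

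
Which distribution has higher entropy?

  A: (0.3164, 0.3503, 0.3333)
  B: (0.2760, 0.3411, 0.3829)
A

Both distributions are close to uniform, making this a harder comparison.

H(A) = 1.5837 bits
H(B) = 1.5722 bits

The distribution closer to uniform has higher entropy.
Answer: A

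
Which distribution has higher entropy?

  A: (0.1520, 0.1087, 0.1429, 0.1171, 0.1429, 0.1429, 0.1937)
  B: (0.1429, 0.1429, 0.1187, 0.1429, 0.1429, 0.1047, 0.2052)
A

Both distributions are close to uniform, making this a harder comparison.

H(A) = 2.7852 bits
H(B) = 2.7789 bits

The distribution closer to uniform has higher entropy.
Answer: A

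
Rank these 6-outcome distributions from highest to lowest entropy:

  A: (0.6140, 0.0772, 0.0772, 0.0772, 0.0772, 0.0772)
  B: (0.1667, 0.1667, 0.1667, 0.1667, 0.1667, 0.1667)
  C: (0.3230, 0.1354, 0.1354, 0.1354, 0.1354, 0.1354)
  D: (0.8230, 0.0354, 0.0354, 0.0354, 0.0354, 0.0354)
B > C > A > D

Key insight: Entropy is maximized by uniform distributions and minimized by concentrated distributions.

Entropies:
  H(A) = 1.8584 bits
  H(B) = 2.5850 bits
  H(C) = 2.4796 bits
  H(D) = 1.0845 bits

Ranking: B > C > A > D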